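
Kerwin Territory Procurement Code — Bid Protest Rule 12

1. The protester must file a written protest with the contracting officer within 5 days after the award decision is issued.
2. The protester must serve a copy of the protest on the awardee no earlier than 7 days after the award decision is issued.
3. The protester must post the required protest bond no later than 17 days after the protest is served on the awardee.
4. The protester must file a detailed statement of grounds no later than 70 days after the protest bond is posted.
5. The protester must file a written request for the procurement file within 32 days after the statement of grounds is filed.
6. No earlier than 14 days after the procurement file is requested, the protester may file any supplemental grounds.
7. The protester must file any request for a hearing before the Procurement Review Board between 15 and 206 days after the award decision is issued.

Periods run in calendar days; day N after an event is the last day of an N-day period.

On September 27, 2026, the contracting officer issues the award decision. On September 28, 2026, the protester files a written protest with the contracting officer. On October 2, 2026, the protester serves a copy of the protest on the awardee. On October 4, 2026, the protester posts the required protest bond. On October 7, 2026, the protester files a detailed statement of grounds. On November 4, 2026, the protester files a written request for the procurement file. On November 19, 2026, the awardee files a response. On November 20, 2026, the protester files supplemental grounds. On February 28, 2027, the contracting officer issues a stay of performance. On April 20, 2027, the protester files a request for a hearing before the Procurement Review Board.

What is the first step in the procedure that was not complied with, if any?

Step 2

Step 1 — counting 5 days from September 27, 2026 (when the award decision is issued) gives a deadline of October 2, 2026; September 28, 2026 is within that limit.
Step 2 — must wait 7 days from September 27, 2026 (when the award decision is issued), so not before October 4, 2026; done October 2, 2026 — 2 days too early.
No need to go further; step 2 was not satisfied.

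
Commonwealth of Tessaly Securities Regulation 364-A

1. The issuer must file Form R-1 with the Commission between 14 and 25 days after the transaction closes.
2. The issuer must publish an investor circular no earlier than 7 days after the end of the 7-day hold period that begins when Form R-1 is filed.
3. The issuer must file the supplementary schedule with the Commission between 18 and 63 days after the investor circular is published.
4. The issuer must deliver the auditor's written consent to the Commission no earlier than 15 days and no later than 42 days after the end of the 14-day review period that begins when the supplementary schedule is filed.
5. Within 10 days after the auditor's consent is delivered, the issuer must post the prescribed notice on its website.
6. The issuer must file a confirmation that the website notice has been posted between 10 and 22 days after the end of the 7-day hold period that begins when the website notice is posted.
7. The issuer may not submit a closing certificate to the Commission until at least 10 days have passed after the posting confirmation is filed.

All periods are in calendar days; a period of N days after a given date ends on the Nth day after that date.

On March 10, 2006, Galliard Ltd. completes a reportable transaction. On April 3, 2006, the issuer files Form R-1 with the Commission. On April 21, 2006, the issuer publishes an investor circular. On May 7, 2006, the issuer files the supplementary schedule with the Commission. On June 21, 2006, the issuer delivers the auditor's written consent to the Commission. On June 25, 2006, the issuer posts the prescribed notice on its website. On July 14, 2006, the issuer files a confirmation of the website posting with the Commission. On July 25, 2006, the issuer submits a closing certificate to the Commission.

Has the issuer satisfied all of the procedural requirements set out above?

No

Step 1 — 14 and 25 days from March 10, 2006 (when the transaction closes) are March 24, 2006 and April 4, 2006 respectively; April 3, 2006 falls inside that range.
Step 2 — must wait 7 days from April 10, 2006 (end of the 7-day hold period, which began when Form R-1 is filed on April 3, 2006), so not before April 17, 2006; done April 21, 2006 — permitted.
Step 3 — 18 and 63 days from April 21, 2006 (when the investor circular is published) are May 9, 2006 and June 23, 2006 respectively; May 7, 2006 is 2 days too early.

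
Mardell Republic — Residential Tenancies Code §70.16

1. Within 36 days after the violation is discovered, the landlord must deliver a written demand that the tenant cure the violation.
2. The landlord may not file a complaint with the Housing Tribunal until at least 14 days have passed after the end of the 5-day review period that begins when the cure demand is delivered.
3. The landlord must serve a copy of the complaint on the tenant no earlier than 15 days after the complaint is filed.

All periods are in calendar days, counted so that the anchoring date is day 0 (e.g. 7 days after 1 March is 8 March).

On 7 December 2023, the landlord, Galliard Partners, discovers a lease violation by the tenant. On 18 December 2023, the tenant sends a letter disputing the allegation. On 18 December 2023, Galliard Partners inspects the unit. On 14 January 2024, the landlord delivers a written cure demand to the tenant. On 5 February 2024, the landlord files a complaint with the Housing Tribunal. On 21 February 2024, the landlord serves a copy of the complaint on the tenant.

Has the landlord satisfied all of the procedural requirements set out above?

No

Step 1: 36 days after 7 December 2023 (when the violation is discovered) is 12 January 2024; not done until 14 January 2024, 2 days after the deadline.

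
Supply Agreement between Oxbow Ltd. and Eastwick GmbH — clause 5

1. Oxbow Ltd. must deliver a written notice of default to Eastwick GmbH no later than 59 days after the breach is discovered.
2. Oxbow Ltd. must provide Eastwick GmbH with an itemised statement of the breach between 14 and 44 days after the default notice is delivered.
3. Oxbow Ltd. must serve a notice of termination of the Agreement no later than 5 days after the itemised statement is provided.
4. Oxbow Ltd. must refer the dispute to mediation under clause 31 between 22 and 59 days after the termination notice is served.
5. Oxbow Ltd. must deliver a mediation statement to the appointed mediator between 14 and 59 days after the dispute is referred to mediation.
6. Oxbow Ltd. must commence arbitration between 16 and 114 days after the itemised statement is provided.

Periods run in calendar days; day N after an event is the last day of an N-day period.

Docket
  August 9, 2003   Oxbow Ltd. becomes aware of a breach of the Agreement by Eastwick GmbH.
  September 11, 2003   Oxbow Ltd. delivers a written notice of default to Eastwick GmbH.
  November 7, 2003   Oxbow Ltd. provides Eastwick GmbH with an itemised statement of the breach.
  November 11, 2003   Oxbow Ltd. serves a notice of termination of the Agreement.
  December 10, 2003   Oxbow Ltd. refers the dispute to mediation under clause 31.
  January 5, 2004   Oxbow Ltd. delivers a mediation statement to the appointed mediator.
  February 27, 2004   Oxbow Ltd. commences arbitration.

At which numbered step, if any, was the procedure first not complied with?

Step 2

Step 1: 59 days after August 9, 2003 (when the breach is discovered) is October 7, 2003; September 11, 2003 is within that limit.
Step 2: the window is 14–44 days after September 11, 2003 (when the default notice is delivered), so September 25, 2003 through October 25, 2003; done November 7, 2003 — 13 days after the window closed.
No need to go further; step 2 was not satisfied.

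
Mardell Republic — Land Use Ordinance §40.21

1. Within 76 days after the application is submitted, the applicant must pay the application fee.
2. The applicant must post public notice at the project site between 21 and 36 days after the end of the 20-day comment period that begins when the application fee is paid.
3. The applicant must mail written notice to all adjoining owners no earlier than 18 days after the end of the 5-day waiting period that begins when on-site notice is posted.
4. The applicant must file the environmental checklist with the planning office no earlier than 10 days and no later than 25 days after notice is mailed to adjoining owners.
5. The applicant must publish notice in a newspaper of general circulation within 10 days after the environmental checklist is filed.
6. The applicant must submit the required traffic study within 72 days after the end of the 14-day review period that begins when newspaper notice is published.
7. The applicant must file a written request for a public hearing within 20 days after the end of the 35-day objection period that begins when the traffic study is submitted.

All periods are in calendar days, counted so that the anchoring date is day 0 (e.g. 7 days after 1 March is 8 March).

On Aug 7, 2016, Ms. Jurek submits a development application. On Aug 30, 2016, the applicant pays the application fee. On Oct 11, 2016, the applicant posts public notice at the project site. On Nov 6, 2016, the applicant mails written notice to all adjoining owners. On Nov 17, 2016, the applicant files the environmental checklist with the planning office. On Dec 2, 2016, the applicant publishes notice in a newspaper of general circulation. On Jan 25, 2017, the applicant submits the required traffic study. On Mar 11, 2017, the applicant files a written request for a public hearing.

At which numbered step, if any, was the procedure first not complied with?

Step 5

Step 1 — counting 76 days from Aug 7, 2016 (when the application is submitted) gives a deadline of Oct 22, 2016; Aug 30, 2016 is within that limit.
Step 2 — 21 and 36 days from Sep 19, 2016 (end of the 20-day comment period, which began when the application fee is paid on Aug 30, 2016) are Oct 10, 2016 and Oct 25, 2016 respectively; done Oct 11, 2016, which is between those dates.
Step 3 — must wait 18 days from Oct 16, 2016 (end of the 5-day waiting period, which began when on-site notice is posted on Oct 11, 2016), so not before Nov 3, 2016; Nov 6, 2016 is on or after that date.
Step 4 — 10 and 25 days from Nov 6, 2016 (when notice is mailed to adjoining owners) are Nov 16, 2016 and Dec 1, 2016 respectively; Nov 17, 2016 falls inside that range.
Step 5 — counting 10 days from Nov 17, 2016 (when the environmental checklist is filed) gives a deadline of Nov 27, 2016; done Dec 2, 2016 — 5 days late.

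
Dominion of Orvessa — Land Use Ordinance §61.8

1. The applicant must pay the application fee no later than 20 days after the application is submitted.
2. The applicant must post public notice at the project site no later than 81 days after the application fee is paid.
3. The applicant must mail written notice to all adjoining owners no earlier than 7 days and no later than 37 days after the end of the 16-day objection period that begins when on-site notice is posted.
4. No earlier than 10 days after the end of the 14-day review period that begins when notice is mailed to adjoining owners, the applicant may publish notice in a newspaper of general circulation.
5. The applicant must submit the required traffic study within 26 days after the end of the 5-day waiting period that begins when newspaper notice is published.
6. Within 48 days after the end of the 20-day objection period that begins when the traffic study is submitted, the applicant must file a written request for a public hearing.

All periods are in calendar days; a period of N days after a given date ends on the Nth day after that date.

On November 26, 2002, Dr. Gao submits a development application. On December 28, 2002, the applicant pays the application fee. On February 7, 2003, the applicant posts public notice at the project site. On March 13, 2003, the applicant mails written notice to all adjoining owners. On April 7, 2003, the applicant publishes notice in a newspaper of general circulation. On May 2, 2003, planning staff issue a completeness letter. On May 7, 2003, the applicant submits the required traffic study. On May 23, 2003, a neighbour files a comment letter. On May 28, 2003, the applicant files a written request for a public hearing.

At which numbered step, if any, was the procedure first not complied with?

Step 1

Step 1 — counting 20 days from November 26, 2002 (when the application is submitted) gives a deadline of December 16, 2002; done December 28, 2002 — 12 days late.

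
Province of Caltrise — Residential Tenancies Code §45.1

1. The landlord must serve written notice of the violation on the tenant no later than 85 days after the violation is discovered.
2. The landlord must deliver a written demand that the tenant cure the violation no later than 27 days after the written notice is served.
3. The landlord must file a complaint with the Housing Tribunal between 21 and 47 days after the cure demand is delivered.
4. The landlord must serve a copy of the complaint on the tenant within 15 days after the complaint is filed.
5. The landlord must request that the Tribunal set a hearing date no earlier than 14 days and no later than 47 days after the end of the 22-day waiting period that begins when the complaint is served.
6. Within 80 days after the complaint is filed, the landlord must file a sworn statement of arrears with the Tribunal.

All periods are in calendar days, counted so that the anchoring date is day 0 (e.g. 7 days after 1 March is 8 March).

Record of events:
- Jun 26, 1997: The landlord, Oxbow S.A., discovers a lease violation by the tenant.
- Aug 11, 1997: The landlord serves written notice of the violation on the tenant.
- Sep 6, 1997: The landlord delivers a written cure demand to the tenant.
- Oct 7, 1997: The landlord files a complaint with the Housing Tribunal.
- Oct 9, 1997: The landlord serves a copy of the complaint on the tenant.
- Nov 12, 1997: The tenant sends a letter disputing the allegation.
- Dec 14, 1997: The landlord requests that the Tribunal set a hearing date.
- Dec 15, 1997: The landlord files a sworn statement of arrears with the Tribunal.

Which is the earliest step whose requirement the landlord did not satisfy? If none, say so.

Step 1: 85 days after Jun 26, 1997 (when the violation is discovered) is Sep 19, 1997; completed Aug 11, 1997, before the deadline.
Step 2: 27 days after Aug 11, 1997 (when the written notice is served) is Sep 7, 1997; completed Sep 6, 1997, before the deadline.
Step 3: the window is 21–47 days after Sep 6, 1997 (when the cure demand is delivered), so Sep 27, 1997 through Oct 23, 1997; done Oct 7, 1997 — within the window.
Step 4: 15 days after Oct 7, 1997 (when the complaint is filed) is Oct 22, 1997; completed Oct 9, 1997, before the deadline.
Step 5: the window is 14–47 days after Oct 31, 1997 (end of the 22-day waiting period, which began when the complaint is served on Oct 9, 1997), so Nov 14, 1997 through Dec 17, 1997; done Dec 14, 1997 — within the window.
Step 6: 80 days after Oct 7, 1997 (when the complaint is filed) is Dec 26, 1997; Dec 15, 1997 is within that limit.

None — every step was satisfied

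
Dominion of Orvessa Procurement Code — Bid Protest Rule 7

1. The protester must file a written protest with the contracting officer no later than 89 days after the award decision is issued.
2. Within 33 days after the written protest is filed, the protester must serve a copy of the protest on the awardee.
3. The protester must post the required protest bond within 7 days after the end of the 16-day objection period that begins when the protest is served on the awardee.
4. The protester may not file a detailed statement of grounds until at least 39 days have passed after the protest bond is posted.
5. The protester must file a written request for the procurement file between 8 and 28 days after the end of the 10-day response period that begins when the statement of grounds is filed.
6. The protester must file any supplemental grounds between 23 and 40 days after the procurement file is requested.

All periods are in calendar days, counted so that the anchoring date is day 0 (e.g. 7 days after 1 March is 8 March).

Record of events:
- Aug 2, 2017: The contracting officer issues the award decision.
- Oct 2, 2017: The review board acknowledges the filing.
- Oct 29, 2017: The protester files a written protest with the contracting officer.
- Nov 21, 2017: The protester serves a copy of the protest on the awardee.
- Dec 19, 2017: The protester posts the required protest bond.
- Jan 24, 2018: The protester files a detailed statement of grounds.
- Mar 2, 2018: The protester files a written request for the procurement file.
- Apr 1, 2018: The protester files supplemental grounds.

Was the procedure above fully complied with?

No

Step 1 — counting 89 days from Aug 2, 2017 (when the award decision is issued) gives a deadline of Oct 30, 2017; completed Oct 29, 2017, before the deadline.
Step 2 — counting 33 days from Oct 29, 2017 (when the written protest is filed) gives a deadline of Dec 1, 2017; Nov 21, 2017 is within that limit.
Step 3 — counting 7 days from Dec 7, 2017 (end of the 16-day objection period, which began when the protest is served on the awardee on Nov 21, 2017) gives a deadline of Dec 14, 2017; not done until Dec 19, 2017, 5 days after the deadline.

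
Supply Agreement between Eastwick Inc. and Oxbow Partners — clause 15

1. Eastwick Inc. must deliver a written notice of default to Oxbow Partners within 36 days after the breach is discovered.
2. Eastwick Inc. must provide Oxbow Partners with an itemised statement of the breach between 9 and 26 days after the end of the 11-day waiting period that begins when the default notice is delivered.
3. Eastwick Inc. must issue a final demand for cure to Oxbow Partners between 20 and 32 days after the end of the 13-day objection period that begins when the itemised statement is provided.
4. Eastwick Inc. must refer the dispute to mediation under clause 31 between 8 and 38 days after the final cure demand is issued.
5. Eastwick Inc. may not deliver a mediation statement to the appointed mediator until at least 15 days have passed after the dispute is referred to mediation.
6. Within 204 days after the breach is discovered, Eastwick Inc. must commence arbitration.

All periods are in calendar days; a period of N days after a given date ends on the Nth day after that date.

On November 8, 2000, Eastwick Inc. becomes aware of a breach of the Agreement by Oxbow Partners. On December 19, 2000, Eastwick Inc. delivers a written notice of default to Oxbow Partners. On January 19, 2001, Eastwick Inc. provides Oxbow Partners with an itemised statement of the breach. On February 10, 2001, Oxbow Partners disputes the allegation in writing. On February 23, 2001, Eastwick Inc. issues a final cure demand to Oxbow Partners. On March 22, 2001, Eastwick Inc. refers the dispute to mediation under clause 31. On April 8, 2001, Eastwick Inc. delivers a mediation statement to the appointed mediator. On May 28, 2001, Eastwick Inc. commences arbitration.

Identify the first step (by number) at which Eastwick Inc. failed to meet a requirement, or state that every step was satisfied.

Step 1

(1) due by November 8, 2000 + 36 days = December 14, 2000; done December 19, 2000 — 5 days late.
The procedure was therefore not followed at step 1.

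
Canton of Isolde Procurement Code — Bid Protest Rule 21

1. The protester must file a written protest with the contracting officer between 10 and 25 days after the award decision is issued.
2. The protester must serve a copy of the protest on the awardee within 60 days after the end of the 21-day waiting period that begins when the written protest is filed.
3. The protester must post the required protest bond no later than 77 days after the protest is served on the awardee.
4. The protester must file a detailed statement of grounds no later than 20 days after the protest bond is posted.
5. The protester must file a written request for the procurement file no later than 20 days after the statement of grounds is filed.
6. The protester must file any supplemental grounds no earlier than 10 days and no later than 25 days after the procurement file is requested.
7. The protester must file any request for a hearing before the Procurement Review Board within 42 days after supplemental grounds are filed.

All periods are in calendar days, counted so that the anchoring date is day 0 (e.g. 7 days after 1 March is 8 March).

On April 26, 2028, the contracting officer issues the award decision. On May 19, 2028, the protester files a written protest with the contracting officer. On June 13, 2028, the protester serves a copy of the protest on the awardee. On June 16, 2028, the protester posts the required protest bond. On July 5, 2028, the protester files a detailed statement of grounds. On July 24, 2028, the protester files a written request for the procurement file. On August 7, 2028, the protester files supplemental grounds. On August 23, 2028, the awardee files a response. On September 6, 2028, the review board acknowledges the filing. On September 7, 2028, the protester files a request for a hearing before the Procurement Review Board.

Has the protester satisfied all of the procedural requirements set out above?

Yes

(1) the permitted window runs from April 26, 2028 + 10 = May 6, 2028 to April 26, 2028 + 25 = May 21, 2028; done May 19, 2028, which is between those dates.
(2) due by June 9, 2028 + 60 days = August 8, 2028; done June 13, 2028 — timely.
(3) due by June 13, 2028 + 77 days = August 29, 2028; done June 16, 2028 — timely.
(4) due by June 16, 2028 + 20 days = July 6, 2028; completed July 5, 2028, before the deadline.
(5) due by July 5, 2028 + 20 days = July 25, 2028; July 24, 2028 is within that limit.
(6) the permitted window runs from July 24, 2028 + 10 = August 3, 2028 to July 24, 2028 + 25 = August 18, 2028; August 7, 2028 falls inside that range.
(7) due by August 7, 2028 + 42 days = September 18, 2028; September 7, 2028 is within that limit.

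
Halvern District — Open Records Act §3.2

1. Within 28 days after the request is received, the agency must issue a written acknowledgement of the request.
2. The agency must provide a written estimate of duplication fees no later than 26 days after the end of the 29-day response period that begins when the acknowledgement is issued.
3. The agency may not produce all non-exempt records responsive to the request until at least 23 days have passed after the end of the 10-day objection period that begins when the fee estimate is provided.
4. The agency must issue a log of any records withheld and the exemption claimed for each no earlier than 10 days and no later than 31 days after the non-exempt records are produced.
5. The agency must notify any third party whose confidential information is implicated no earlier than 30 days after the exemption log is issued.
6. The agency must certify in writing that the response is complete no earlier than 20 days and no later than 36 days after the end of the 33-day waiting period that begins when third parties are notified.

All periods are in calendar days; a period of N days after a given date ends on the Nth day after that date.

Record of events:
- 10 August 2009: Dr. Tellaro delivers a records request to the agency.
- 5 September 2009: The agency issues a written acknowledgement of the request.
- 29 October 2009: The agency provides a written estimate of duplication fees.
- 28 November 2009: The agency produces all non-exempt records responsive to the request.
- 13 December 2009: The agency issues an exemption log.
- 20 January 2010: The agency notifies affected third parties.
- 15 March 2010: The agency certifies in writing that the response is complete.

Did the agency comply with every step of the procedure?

No

Step 1: 28 days after 10 August 2009 (when the request is received) is 7 September 2009; 5 September 2009 is within that limit.
Step 2: 26 days after 4 October 2009 (end of the 29-day response period, which began when the acknowledgement is issued on 5 September 2009) is 30 October 2009; done 29 October 2009 — timely.
Step 3: the earliest permitted date is 23 days after 8 November 2009 (end of the 10-day objection period, which began when the fee estimate is provided on 29 October 2009), i.e. 1 December 2009; 28 November 2009 is 3 days before the earliest permitted date.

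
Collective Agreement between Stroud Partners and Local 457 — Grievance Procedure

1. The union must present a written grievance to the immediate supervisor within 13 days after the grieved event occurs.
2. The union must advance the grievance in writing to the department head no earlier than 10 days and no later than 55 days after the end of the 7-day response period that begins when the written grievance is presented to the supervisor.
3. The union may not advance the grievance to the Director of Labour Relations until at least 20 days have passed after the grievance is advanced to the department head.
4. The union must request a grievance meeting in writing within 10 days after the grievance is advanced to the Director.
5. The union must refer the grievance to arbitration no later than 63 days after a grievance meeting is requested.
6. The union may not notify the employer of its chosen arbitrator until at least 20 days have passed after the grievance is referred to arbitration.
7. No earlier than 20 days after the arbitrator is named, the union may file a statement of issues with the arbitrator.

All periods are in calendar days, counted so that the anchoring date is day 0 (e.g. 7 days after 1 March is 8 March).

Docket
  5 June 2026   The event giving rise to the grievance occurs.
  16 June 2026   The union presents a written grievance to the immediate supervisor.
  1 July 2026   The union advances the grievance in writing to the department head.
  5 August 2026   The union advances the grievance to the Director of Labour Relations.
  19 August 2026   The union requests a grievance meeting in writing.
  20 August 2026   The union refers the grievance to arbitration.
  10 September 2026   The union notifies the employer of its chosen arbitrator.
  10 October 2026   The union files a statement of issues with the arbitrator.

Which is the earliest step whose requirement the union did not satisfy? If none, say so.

(1) due by 5 June 2026 + 13 days = 18 June 2026; completed 16 June 2026, before the deadline.
(2) the permitted window runs from 23 June 2026 + 10 = 3 July 2026 to 23 June 2026 + 55 = 17 August 2026; done 1 July 2026 — 2 days before the window opened.
That is the first point of non-compliance.

Step 2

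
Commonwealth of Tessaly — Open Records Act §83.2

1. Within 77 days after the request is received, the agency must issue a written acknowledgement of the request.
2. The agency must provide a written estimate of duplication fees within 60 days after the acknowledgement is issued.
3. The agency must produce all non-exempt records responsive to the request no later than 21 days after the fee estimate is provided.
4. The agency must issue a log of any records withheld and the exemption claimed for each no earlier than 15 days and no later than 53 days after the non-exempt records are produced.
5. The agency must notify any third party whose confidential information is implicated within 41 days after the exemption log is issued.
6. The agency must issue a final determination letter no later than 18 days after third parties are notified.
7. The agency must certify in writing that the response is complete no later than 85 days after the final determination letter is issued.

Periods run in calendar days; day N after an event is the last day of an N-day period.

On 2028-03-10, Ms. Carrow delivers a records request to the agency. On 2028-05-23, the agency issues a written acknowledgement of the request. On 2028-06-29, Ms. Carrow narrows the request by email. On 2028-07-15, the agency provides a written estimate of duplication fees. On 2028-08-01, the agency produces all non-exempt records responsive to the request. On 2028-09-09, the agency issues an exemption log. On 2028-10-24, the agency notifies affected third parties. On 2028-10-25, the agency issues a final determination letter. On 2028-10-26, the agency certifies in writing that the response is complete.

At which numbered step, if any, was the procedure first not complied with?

Step 5

Step 1 — counting 77 days from 2028-03-10 (when the request is received) gives a deadline of 2028-05-26; done 2028-05-23 — timely.
Step 2 — counting 60 days from 2028-05-23 (when the acknowledgement is issued) gives a deadline of 2028-07-22; completed 2028-07-15, before the deadline.
Step 3 — counting 21 days from 2028-07-15 (when the fee estimate is provided) gives a deadline of 2028-08-05; 2028-08-01 is within that limit.
Step 4 — 15 and 53 days from 2028-08-01 (when the non-exempt records are produced) are 2028-08-16 and 2028-09-23 respectively; done 2028-09-09 — within the window.
Step 5 — counting 41 days from 2028-09-09 (when the exemption log is issued) gives a deadline of 2028-10-20; 2028-10-24 misses that deadline by 4 days.
No need to go further; step 5 was not satisfied.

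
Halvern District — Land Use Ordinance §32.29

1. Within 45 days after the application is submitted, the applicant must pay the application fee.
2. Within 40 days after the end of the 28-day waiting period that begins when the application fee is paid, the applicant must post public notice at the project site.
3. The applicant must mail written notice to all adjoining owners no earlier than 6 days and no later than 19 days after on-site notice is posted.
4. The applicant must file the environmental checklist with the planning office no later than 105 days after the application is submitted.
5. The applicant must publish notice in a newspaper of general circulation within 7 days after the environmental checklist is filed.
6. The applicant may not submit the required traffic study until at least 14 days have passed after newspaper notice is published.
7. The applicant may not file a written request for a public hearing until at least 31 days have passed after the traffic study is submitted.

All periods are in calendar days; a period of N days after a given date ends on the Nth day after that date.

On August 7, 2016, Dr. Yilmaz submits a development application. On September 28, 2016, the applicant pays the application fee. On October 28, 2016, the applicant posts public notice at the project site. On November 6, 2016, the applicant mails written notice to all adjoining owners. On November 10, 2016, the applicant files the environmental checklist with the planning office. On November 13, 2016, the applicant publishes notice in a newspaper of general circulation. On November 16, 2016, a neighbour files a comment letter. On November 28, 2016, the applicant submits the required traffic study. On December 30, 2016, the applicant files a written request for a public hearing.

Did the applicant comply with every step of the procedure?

(1) due by August 7, 2016 + 45 days = September 21, 2016; September 28, 2016 misses that deadline by 7 days.

No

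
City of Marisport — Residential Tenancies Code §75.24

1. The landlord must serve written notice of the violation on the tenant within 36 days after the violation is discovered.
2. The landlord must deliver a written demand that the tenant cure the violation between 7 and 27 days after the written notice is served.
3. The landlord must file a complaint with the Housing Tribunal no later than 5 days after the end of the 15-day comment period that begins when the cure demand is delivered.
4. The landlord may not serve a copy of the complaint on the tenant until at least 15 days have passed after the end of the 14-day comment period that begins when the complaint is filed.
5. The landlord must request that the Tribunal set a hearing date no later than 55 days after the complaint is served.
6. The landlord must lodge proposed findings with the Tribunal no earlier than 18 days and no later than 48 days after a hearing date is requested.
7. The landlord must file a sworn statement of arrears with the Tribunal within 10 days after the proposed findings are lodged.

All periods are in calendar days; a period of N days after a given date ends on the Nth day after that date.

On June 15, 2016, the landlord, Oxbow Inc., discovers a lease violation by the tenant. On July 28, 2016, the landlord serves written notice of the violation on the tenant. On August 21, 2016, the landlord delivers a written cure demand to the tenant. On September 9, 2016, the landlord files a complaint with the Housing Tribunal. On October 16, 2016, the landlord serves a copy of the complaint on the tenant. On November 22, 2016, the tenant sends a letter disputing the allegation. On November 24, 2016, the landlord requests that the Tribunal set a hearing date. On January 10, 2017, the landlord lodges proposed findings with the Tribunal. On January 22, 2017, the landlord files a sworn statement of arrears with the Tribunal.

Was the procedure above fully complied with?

No

Step 1 — counting 36 days from June 15, 2016 (when the violation is discovered) gives a deadline of July 21, 2016; done July 28, 2016 — 7 days late.
Later steps need not be reached.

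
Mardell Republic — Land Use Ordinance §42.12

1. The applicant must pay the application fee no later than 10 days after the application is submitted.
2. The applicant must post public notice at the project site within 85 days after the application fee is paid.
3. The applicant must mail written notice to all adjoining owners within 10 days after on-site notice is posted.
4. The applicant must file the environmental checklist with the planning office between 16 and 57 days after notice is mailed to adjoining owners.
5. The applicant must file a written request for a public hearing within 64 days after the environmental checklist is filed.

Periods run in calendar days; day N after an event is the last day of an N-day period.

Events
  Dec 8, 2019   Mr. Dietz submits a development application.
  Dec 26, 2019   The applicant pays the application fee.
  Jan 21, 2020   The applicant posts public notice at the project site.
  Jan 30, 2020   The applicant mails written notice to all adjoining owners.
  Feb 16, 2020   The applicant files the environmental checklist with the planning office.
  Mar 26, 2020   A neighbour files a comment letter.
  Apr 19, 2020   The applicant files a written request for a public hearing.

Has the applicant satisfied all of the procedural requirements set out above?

No

Step 1: 10 days after Dec 8, 2019 (when the application is submitted) is Dec 18, 2019; Dec 26, 2019 misses that deadline by 8 days.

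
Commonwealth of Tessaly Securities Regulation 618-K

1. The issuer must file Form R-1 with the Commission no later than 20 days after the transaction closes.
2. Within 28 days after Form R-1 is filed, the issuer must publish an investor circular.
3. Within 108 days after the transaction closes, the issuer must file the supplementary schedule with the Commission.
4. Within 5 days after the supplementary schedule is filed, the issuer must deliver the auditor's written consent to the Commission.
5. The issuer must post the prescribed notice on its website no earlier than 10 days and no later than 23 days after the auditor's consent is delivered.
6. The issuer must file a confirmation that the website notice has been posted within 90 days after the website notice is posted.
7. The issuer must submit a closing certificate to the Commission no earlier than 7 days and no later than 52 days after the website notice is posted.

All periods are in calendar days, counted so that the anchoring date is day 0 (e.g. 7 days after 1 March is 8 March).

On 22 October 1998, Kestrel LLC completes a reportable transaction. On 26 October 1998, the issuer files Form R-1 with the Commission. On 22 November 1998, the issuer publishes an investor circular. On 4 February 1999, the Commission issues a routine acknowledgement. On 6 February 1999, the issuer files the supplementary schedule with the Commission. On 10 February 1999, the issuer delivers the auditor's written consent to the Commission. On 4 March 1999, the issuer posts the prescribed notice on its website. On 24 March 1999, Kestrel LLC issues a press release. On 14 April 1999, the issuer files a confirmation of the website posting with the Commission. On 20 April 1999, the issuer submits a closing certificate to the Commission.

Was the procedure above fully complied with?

(1) due by 22 October 1998 + 20 days = 11 November 1998; completed 26 October 1998, before the deadline.
(2) due by 26 October 1998 + 28 days = 23 November 1998; done 22 November 1998 — timely.
(3) due by 22 October 1998 + 108 days = 7 February 1999; completed 6 February 1999, before the deadline.
(4) due by 6 February 1999 + 5 days = 11 February 1999; completed 10 February 1999, before the deadline.
(5) the permitted window runs from 10 February 1999 + 10 = 20 February 1999 to 10 February 1999 + 23 = 5 March 1999; 4 March 1999 falls inside that range.
(6) due by 4 March 1999 + 90 days = 2 June 1999; completed 14 April 1999, before the deadline.
(7) the permitted window runs from 4 March 1999 + 7 = 11 March 1999 to 4 March 1999 + 52 = 25 April 1999; 20 April 1999 falls inside that range.

Yes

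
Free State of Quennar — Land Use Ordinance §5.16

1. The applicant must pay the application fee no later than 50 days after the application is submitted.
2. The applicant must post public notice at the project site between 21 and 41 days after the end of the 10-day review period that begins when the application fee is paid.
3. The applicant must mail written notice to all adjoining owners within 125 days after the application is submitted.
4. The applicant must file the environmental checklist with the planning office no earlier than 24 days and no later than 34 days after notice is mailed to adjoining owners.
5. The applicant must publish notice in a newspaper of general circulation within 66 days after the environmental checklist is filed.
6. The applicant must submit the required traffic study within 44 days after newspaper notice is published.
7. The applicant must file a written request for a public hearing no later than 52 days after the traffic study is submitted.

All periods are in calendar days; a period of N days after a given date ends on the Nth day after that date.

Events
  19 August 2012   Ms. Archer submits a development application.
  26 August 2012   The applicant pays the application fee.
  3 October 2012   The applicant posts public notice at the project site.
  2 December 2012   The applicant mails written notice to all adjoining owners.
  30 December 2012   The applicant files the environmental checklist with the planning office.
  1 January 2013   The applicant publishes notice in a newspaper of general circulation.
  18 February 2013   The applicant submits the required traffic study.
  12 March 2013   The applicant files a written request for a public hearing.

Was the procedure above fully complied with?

(1) due by 19 August 2012 + 50 days = 8 October 2012; done 26 August 2012 — timely.
(2) the permitted window runs from 5 September 2012 + 21 = 26 September 2012 to 5 September 2012 + 41 = 16 October 2012; 3 October 2012 falls inside that range.
(3) due by 19 August 2012 + 125 days = 22 December 2012; completed 2 December 2012, before the deadline.
(4) the permitted window runs from 2 December 2012 + 24 = 26 December 2012 to 2 December 2012 + 34 = 5 January 2013; 30 December 2012 falls inside that range.
(5) due by 30 December 2012 + 66 days = 6 March 2013; 1 January 2013 is within that limit.
(6) due by 1 January 2013 + 44 days = 14 February 2013; not done until 18 February 2013, 4 days after the deadline.

No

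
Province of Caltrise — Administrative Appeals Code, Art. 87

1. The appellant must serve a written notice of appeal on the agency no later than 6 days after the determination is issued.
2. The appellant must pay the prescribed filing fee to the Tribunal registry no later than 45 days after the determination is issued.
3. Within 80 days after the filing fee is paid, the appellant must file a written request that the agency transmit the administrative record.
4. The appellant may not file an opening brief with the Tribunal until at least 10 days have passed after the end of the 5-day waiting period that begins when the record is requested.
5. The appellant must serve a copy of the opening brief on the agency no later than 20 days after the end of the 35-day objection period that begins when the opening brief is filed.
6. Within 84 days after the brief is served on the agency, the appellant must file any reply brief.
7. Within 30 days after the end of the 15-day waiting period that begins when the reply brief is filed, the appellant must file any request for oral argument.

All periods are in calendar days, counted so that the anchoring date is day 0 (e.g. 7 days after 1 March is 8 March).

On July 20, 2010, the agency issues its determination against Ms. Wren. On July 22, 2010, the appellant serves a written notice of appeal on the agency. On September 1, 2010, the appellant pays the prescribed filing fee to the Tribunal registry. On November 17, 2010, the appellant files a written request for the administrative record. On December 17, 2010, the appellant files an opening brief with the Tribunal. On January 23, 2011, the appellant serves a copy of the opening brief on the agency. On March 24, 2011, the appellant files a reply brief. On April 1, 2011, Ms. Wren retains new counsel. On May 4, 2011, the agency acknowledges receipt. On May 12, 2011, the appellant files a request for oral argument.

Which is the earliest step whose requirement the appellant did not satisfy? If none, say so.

Step 1 — counting 6 days from July 20, 2010 (when the determination is issued) gives a deadline of July 26, 2010; completed July 22, 2010, before the deadline.
Step 2 — counting 45 days from July 20, 2010 (when the determination is issued) gives a deadline of September 3, 2010; done September 1, 2010 — timely.
Step 3 — counting 80 days from September 1, 2010 (when the filing fee is paid) gives a deadline of November 20, 2010; November 17, 2010 is within that limit.
Step 4 — must wait 10 days from November 22, 2010 (end of the 5-day waiting period, which began when the record is requested on November 17, 2010), so not before December 2, 2010; done December 17, 2010 — permitted.
Step 5 — counting 20 days from January 21, 2011 (end of the 35-day objection period, which began when the opening brief is filed on December 17, 2010) gives a deadline of February 10, 2011; done January 23, 2011 — timely.
Step 6 — counting 84 days from January 23, 2011 (when the brief is served on the agency) gives a deadline of April 17, 2011; completed March 24, 2011, before the deadline.
Step 7 — counting 30 days from April 8, 2011 (end of the 15-day waiting period, which began when the reply brief is filed on March 24, 2011) gives a deadline of May 8, 2011; done May 12, 2011 — 4 days late.

Step 7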